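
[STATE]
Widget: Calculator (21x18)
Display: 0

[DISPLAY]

                    0
┌───┬───┬───┬───┐    
│ 7 │ 8 │ 9 │ ÷ │    
├───┼───┼───┼───┤    
│ 4 │ 5 │ 6 │ × │    
├───┼───┼───┼───┤    
│ 1 │ 2 │ 3 │ - │    
├───┼───┼───┼───┤    
│ 0 │ . │ = │ + │    
├───┼───┼───┼───┤    
│ C │ MC│ MR│ M+│    
└───┴───┴───┴───┘    
                     
                     
                     
                     
                     
                     


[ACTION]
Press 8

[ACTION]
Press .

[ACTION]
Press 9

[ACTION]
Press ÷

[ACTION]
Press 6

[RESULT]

                    6
┌───┬───┬───┬───┐    
│ 7 │ 8 │ 9 │ ÷ │    
├───┼───┼───┼───┤    
│ 4 │ 5 │ 6 │ × │    
├───┼───┼───┼───┤    
│ 1 │ 2 │ 3 │ - │    
├───┼───┼───┼───┤    
│ 0 │ . │ = │ + │    
├───┼───┼───┼───┤    
│ C │ MC│ MR│ M+│    
└───┴───┴───┴───┘    
                     
                     
                     
                     
                     
                     


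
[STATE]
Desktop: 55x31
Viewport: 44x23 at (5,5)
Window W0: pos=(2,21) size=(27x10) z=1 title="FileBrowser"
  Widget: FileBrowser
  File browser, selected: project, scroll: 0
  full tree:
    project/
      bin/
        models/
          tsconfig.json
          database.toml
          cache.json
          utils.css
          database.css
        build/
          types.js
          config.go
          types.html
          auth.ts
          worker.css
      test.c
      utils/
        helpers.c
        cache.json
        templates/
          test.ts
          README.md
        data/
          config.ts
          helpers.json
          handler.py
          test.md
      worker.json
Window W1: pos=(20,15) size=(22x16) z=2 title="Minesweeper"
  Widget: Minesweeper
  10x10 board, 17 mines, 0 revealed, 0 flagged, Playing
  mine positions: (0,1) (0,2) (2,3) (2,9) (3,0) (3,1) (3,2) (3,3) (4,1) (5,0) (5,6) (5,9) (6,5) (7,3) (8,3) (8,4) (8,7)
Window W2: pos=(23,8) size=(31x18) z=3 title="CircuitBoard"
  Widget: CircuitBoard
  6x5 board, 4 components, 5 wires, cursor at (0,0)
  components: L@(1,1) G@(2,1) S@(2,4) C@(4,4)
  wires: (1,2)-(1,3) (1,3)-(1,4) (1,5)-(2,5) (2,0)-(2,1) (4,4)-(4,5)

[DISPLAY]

                                            
                                            
                                            
                  ┏━━━━━━━━━━━━━━━━━━━━━━━━━
                  ┃ CircuitBoard            
                  ┠─────────────────────────
                  ┃   0 1 2 3 4 5           
                  ┃0  [.]                   
                  ┃                         
                  ┃1       L   · ─ · ─ ·   ·
               ┏━━┃                        │
               ┃ M┃2   · ─ G           S   ·
               ┠──┃                         
               ┃■■┃3                        
               ┃■■┃                         
               ┃■■┃4                   C ─ ·
━━━━━━━━━━━━━━━┃■■┃Cursor: (0,0)            
ileBrowser     ┃■■┃                         
───────────────┃■■┃                         
[-] project/   ┃■■┃                         
  [+] bin/     ┃■■┗━━━━━━━━━━━━━━━━━━━━━━━━━
  test.c       ┃■■■■■■■■■■          ┃       
  [+] utils/   ┃■■■■■■■■■■          ┃       


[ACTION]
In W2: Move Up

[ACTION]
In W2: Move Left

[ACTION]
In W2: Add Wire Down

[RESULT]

                                            
                                            
                                            
                  ┏━━━━━━━━━━━━━━━━━━━━━━━━━
                  ┃ CircuitBoard            
                  ┠─────────────────────────
                  ┃   0 1 2 3 4 5           
                  ┃0  [.]                   
                  ┃    │                    
                  ┃1   ·   L   · ─ · ─ ·   ·
               ┏━━┃                        │
               ┃ M┃2   · ─ G           S   ·
               ┠──┃                         
               ┃■■┃3                        
               ┃■■┃                         
               ┃■■┃4                   C ─ ·
━━━━━━━━━━━━━━━┃■■┃Cursor: (0,0)            
ileBrowser     ┃■■┃                         
───────────────┃■■┃                         
[-] project/   ┃■■┃                         
  [+] bin/     ┃■■┗━━━━━━━━━━━━━━━━━━━━━━━━━
  test.c       ┃■■■■■■■■■■          ┃       
  [+] utils/   ┃■■■■■■■■■■          ┃       


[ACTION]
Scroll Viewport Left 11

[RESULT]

                                            
                                            
                                            
                       ┏━━━━━━━━━━━━━━━━━━━━
                       ┃ CircuitBoard       
                       ┠────────────────────
                       ┃   0 1 2 3 4 5      
                       ┃0  [.]              
                       ┃    │               
                       ┃1   ·   L   · ─ · ─ 
                    ┏━━┃                    
                    ┃ M┃2   · ─ G           
                    ┠──┃                    
                    ┃■■┃3                   
                    ┃■■┃                    
                    ┃■■┃4                   
  ┏━━━━━━━━━━━━━━━━━┃■■┃Cursor: (0,0)       
  ┃ FileBrowser     ┃■■┃                    
  ┠─────────────────┃■■┃                    
  ┃> [-] project/   ┃■■┃                    
  ┃    [+] bin/     ┃■■┗━━━━━━━━━━━━━━━━━━━━
  ┃    test.c       ┃■■■■■■■■■■          ┃  
  ┃    [+] utils/   ┃■■■■■■■■■■          ┃  


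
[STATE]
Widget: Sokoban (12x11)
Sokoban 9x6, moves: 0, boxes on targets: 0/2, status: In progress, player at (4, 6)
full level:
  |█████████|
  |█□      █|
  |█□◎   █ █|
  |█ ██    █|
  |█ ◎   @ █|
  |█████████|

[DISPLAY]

█████████   
█□      █   
█□◎   █ █   
█ ██    █   
█ ◎   @ █   
█████████   
Moves: 0  0/
            
            
            
            


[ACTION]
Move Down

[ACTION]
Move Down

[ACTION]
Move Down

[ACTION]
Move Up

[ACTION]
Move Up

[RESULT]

█████████   
█□      █   
█□◎   █ █   
█ ██  @ █   
█ ◎     █   
█████████   
Moves: 1  0/
            
            
            
            


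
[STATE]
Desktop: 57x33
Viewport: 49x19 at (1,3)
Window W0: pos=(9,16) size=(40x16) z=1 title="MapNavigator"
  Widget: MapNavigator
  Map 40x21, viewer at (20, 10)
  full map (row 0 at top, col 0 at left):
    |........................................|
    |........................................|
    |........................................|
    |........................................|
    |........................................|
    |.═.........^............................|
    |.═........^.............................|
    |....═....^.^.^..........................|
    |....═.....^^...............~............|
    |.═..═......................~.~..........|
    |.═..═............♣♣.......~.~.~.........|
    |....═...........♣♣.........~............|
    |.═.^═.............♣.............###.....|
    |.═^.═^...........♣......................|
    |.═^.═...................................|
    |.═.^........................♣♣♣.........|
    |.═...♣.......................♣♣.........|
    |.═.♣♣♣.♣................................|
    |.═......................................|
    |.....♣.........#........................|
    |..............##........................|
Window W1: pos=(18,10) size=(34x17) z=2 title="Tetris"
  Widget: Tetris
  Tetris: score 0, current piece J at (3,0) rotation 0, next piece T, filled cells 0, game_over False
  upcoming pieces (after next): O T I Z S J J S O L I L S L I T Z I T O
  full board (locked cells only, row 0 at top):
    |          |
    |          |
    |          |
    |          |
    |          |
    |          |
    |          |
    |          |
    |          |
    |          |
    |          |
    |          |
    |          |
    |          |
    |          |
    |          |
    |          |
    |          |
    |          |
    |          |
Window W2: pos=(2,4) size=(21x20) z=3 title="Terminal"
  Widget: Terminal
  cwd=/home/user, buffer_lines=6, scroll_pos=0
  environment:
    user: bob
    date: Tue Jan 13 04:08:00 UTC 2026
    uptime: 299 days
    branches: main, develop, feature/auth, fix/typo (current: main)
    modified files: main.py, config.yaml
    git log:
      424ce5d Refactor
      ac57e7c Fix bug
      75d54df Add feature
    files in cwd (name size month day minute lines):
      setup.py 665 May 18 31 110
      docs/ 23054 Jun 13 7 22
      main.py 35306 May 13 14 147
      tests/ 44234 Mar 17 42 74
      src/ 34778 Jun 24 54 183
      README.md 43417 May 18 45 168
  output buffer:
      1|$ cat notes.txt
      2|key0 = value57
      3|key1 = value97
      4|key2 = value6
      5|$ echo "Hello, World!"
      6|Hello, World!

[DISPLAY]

                                                 
 ┏━━━━━━━━━━━━━━━━━━━┓                           
 ┃ Terminal          ┃                           
 ┠───────────────────┨                           
 ┃$ cat notes.txt    ┃                           
 ┃key0 = value57     ┃                           
 ┃key1 = value97     ┃                           
 ┃key2 = value6      ┃━━━━━━━━━━━━━━━━━━━━━━━━━━━
 ┃$ echo "Hello, Worl┃ris                        
 ┃Hello, World!      ┃───────────────────────────
 ┃$ █                ┃      │Next:               
 ┃                   ┃      │ ▒                  
 ┃                   ┃      │▒▒▒                 
 ┃                   ┃      │                    
 ┃                   ┃      │                    
 ┃                   ┃      │                    
 ┃                   ┃      │Score:              
 ┃                   ┃      │0                   
 ┃                   ┃      │                    


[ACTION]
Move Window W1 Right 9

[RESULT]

                                                 
 ┏━━━━━━━━━━━━━━━━━━━┓                           
 ┃ Terminal          ┃                           
 ┠───────────────────┨                           
 ┃$ cat notes.txt    ┃                           
 ┃key0 = value57     ┃                           
 ┃key1 = value97     ┃                           
 ┃key2 = value6      ┃┏━━━━━━━━━━━━━━━━━━━━━━━━━━
 ┃$ echo "Hello, Worl┃┃ Tetris                   
 ┃Hello, World!      ┃┠──────────────────────────
 ┃$ █                ┃┃          │Next:          
 ┃                   ┃┃          │ ▒             
 ┃                   ┃┃          │▒▒▒            
 ┃                   ┃┃          │               
 ┃                   ┃┃          │               
 ┃                   ┃┃          │               
 ┃                   ┃┃          │Score:         
 ┃                   ┃┃          │0              
 ┃                   ┃┃          │               


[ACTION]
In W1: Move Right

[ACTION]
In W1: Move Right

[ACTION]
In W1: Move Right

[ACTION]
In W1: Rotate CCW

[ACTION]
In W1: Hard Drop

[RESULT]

                                                 
 ┏━━━━━━━━━━━━━━━━━━━┓                           
 ┃ Terminal          ┃                           
 ┠───────────────────┨                           
 ┃$ cat notes.txt    ┃                           
 ┃key0 = value57     ┃                           
 ┃key1 = value97     ┃                           
 ┃key2 = value6      ┃┏━━━━━━━━━━━━━━━━━━━━━━━━━━
 ┃$ echo "Hello, Worl┃┃ Tetris                   
 ┃Hello, World!      ┃┠──────────────────────────
 ┃$ █                ┃┃          │Next:          
 ┃                   ┃┃          │▓▓             
 ┃                   ┃┃          │▓▓             
 ┃                   ┃┃          │               
 ┃                   ┃┃          │               
 ┃                   ┃┃          │               
 ┃                   ┃┃          │Score:         
 ┃                   ┃┃          │0              
 ┃                   ┃┃          │               


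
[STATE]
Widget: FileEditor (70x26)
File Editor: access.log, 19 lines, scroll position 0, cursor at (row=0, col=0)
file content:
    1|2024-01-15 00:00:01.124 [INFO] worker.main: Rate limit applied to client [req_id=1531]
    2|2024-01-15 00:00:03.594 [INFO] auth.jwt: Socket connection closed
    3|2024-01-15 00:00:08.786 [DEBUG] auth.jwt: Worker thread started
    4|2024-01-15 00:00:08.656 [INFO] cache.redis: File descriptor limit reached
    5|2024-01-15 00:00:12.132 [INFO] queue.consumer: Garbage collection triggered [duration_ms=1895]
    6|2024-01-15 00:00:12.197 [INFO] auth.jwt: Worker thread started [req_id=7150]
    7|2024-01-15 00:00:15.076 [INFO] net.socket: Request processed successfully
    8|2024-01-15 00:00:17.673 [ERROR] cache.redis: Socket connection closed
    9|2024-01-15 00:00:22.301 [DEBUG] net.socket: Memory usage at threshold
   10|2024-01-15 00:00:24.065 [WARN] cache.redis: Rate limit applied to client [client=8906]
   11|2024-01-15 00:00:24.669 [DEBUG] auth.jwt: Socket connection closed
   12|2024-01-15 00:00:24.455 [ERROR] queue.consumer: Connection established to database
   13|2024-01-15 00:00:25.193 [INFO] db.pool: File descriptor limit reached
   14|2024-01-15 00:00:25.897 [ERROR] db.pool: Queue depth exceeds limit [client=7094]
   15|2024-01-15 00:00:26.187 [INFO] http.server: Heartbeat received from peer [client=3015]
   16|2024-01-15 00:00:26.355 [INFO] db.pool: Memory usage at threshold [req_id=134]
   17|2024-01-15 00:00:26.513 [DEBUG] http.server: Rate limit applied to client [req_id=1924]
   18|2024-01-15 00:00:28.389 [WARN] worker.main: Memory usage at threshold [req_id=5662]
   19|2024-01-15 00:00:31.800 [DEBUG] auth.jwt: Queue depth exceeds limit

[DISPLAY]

█024-01-15 00:00:01.124 [INFO] worker.main: Rate limit applied to cli▲
2024-01-15 00:00:03.594 [INFO] auth.jwt: Socket connection closed    █
2024-01-15 00:00:08.786 [DEBUG] auth.jwt: Worker thread started      ░
2024-01-15 00:00:08.656 [INFO] cache.redis: File descriptor limit rea░
2024-01-15 00:00:12.132 [INFO] queue.consumer: Garbage collection tri░
2024-01-15 00:00:12.197 [INFO] auth.jwt: Worker thread started [req_i░
2024-01-15 00:00:15.076 [INFO] net.socket: Request processed successf░
2024-01-15 00:00:17.673 [ERROR] cache.redis: Socket connection closed░
2024-01-15 00:00:22.301 [DEBUG] net.socket: Memory usage at threshold░
2024-01-15 00:00:24.065 [WARN] cache.redis: Rate limit applied to cli░
2024-01-15 00:00:24.669 [DEBUG] auth.jwt: Socket connection closed   ░
2024-01-15 00:00:24.455 [ERROR] queue.consumer: Connection establishe░
2024-01-15 00:00:25.193 [INFO] db.pool: File descriptor limit reached░
2024-01-15 00:00:25.897 [ERROR] db.pool: Queue depth exceeds limit [c░
2024-01-15 00:00:26.187 [INFO] http.server: Heartbeat received from p░
2024-01-15 00:00:26.355 [INFO] db.pool: Memory usage at threshold [re░
2024-01-15 00:00:26.513 [DEBUG] http.server: Rate limit applied to cl░
2024-01-15 00:00:28.389 [WARN] worker.main: Memory usage at threshold░
2024-01-15 00:00:31.800 [DEBUG] auth.jwt: Queue depth exceeds limit  ░
                                                                     ░
                                                                     ░
                                                                     ░
                                                                     ░
                                                                     ░
                                                                     ░
                                                                     ▼


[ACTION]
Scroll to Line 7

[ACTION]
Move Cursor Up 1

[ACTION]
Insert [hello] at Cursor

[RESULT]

hello█024-01-15 00:00:01.124 [INFO] worker.main: Rate limit applied t▲
2024-01-15 00:00:03.594 [INFO] auth.jwt: Socket connection closed    █
2024-01-15 00:00:08.786 [DEBUG] auth.jwt: Worker thread started      ░
2024-01-15 00:00:08.656 [INFO] cache.redis: File descriptor limit rea░
2024-01-15 00:00:12.132 [INFO] queue.consumer: Garbage collection tri░
2024-01-15 00:00:12.197 [INFO] auth.jwt: Worker thread started [req_i░
2024-01-15 00:00:15.076 [INFO] net.socket: Request processed successf░
2024-01-15 00:00:17.673 [ERROR] cache.redis: Socket connection closed░
2024-01-15 00:00:22.301 [DEBUG] net.socket: Memory usage at threshold░
2024-01-15 00:00:24.065 [WARN] cache.redis: Rate limit applied to cli░
2024-01-15 00:00:24.669 [DEBUG] auth.jwt: Socket connection closed   ░
2024-01-15 00:00:24.455 [ERROR] queue.consumer: Connection establishe░
2024-01-15 00:00:25.193 [INFO] db.pool: File descriptor limit reached░
2024-01-15 00:00:25.897 [ERROR] db.pool: Queue depth exceeds limit [c░
2024-01-15 00:00:26.187 [INFO] http.server: Heartbeat received from p░
2024-01-15 00:00:26.355 [INFO] db.pool: Memory usage at threshold [re░
2024-01-15 00:00:26.513 [DEBUG] http.server: Rate limit applied to cl░
2024-01-15 00:00:28.389 [WARN] worker.main: Memory usage at threshold░
2024-01-15 00:00:31.800 [DEBUG] auth.jwt: Queue depth exceeds limit  ░
                                                                     ░
                                                                     ░
                                                                     ░
                                                                     ░
                                                                     ░
                                                                     ░
                                                                     ▼


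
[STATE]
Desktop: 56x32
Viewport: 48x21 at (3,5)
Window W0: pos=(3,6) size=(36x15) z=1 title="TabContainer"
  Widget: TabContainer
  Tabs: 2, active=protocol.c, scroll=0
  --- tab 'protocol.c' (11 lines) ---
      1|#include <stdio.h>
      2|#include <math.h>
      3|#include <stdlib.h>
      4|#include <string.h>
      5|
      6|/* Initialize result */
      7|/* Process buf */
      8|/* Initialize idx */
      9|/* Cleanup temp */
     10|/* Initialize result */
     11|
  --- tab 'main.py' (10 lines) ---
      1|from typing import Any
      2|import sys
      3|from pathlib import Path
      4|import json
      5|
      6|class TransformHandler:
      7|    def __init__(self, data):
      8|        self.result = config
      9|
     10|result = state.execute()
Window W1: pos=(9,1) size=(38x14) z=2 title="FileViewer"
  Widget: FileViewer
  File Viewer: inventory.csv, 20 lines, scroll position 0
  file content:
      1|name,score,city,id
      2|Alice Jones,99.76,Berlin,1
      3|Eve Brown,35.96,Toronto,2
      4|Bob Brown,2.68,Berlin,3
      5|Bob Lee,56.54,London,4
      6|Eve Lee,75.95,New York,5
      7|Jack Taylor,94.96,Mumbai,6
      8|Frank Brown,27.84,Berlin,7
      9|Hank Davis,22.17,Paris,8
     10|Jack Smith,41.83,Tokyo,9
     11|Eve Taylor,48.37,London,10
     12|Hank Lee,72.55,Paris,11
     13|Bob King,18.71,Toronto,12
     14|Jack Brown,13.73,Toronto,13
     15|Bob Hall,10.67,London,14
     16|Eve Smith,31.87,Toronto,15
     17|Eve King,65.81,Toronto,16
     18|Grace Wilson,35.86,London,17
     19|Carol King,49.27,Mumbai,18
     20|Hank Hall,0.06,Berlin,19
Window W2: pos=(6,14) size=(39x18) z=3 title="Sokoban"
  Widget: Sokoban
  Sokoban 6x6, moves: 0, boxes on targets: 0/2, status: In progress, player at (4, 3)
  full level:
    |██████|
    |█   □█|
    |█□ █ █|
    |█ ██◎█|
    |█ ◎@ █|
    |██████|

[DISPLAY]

      ┃Alice Jones,99.76,Berlin,1         █┃    
┏━━━━━┃Eve Brown,35.96,Toronto,2          ░┃    
┃ TabC┃Bob Brown,2.68,Berlin,3            ░┃    
┠─────┃Bob Lee,56.54,London,4             ░┃    
┃[prot┃Eve Lee,75.95,New York,5           ░┃    
┃─────┃Jack Taylor,94.96,Mumbai,6         ░┃    
┃#incl┃Frank Brown,27.84,Berlin,7         ░┃    
┃#incl┃Hank Davis,22.17,Paris,8           ░┃    
┃#incl┃Jack Smith,41.83,Tokyo,9           ▼┃    
┃#i┏━━━━━━━━━━━━━━━━━━━━━━━━━━━━━━━━━━━━━┓━┛    
┃  ┃ Sokoban                             ┃      
┃/*┠─────────────────────────────────────┨      
┃/*┃██████                               ┃      
┃/*┃█   □█                               ┃      
┃/*┃█□ █ █                               ┃      
┗━━┃█ ██◎█                               ┃      
   ┃█ ◎@ █                               ┃      
   ┃██████                               ┃      
   ┃Moves: 0  0/2                        ┃      
   ┃                                     ┃      
   ┃                                     ┃      


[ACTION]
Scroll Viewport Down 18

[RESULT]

┃#incl┃Frank Brown,27.84,Berlin,7         ░┃    
┃#incl┃Hank Davis,22.17,Paris,8           ░┃    
┃#incl┃Jack Smith,41.83,Tokyo,9           ▼┃    
┃#i┏━━━━━━━━━━━━━━━━━━━━━━━━━━━━━━━━━━━━━┓━┛    
┃  ┃ Sokoban                             ┃      
┃/*┠─────────────────────────────────────┨      
┃/*┃██████                               ┃      
┃/*┃█   □█                               ┃      
┃/*┃█□ █ █                               ┃      
┗━━┃█ ██◎█                               ┃      
   ┃█ ◎@ █                               ┃      
   ┃██████                               ┃      
   ┃Moves: 0  0/2                        ┃      
   ┃                                     ┃      
   ┃                                     ┃      
   ┃                                     ┃      
   ┃                                     ┃      
   ┃                                     ┃      
   ┃                                     ┃      
   ┃                                     ┃      
   ┗━━━━━━━━━━━━━━━━━━━━━━━━━━━━━━━━━━━━━┛      


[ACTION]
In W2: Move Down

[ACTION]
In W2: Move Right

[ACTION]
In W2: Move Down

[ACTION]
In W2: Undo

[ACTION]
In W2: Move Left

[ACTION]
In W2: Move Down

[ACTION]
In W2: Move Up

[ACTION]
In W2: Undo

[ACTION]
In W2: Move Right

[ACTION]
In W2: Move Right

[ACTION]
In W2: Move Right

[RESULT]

┃#incl┃Frank Brown,27.84,Berlin,7         ░┃    
┃#incl┃Hank Davis,22.17,Paris,8           ░┃    
┃#incl┃Jack Smith,41.83,Tokyo,9           ▼┃    
┃#i┏━━━━━━━━━━━━━━━━━━━━━━━━━━━━━━━━━━━━━┓━┛    
┃  ┃ Sokoban                             ┃      
┃/*┠─────────────────────────────────────┨      
┃/*┃██████                               ┃      
┃/*┃█   □█                               ┃      
┃/*┃█□ █ █                               ┃      
┗━━┃█ ██◎█                               ┃      
   ┃█ ◎ @█                               ┃      
   ┃██████                               ┃      
   ┃Moves: 1  0/2                        ┃      
   ┃                                     ┃      
   ┃                                     ┃      
   ┃                                     ┃      
   ┃                                     ┃      
   ┃                                     ┃      
   ┃                                     ┃      
   ┃                                     ┃      
   ┗━━━━━━━━━━━━━━━━━━━━━━━━━━━━━━━━━━━━━┛      


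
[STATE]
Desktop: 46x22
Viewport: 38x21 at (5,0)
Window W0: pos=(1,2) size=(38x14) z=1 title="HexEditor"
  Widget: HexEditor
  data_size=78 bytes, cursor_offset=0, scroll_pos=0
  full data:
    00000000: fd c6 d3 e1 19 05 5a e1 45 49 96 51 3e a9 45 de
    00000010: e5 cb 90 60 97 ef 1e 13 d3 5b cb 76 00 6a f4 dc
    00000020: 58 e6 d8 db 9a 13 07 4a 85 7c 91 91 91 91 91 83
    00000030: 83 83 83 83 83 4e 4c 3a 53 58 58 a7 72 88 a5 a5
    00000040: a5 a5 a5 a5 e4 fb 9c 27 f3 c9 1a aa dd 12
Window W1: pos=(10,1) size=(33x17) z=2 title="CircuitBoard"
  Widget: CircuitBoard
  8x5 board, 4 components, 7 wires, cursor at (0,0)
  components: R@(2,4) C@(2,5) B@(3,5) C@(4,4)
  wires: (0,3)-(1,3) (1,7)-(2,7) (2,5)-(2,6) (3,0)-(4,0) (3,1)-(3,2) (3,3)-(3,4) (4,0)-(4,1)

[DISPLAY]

                                      
     ┏━━━━━━━━━━━━━━━━━━━━━━━━━━━━━━━┓
━━━━━┃ CircuitBoard                  ┃
xEdit┠───────────────────────────────┨
─────┃   0 1 2 3 4 5 6 7             ┃
00000┃0  [.]          ·              ┃
00010┃                │              ┃
00020┃1               ·              ┃
00030┃                               ┃
00040┃2                   R   C ─ ·  ┃
     ┃                               ┃
     ┃3   ·   · ─ ·   · ─ ·   B      ┃
     ┃    │                          ┃
     ┃4   · ─ ·           C          ┃
     ┃Cursor: (0,0)                  ┃
━━━━━┃                               ┃
     ┃                               ┃
     ┗━━━━━━━━━━━━━━━━━━━━━━━━━━━━━━━┛
                                      
                                      
                                      


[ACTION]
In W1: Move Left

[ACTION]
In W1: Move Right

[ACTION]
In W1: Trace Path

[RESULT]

                                      
     ┏━━━━━━━━━━━━━━━━━━━━━━━━━━━━━━━┓
━━━━━┃ CircuitBoard                  ┃
xEdit┠───────────────────────────────┨
─────┃   0 1 2 3 4 5 6 7             ┃
00000┃0      [.]      ·              ┃
00010┃                │              ┃
00020┃1               ·              ┃
00030┃                               ┃
00040┃2                   R   C ─ ·  ┃
     ┃                               ┃
     ┃3   ·   · ─ ·   · ─ ·   B      ┃
     ┃    │                          ┃
     ┃4   · ─ ·           C          ┃
     ┃Cursor: (0,1)  Trace: No connec┃
━━━━━┃                               ┃
     ┃                               ┃
     ┗━━━━━━━━━━━━━━━━━━━━━━━━━━━━━━━┛
                                      
                                      
                                      


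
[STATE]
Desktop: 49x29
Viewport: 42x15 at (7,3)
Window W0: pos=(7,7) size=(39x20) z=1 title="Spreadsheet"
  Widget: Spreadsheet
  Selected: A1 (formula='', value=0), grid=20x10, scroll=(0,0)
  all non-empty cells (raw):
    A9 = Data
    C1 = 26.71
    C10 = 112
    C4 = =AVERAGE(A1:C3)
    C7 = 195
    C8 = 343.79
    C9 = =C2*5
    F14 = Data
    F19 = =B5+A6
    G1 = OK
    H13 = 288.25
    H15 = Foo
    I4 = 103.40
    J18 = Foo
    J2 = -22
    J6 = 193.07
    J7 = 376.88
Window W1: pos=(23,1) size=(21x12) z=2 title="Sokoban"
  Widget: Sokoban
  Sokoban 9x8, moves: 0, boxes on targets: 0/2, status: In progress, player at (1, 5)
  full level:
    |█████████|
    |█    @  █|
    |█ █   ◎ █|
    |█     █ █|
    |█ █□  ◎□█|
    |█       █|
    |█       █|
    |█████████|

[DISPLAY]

                ┠───────────────────┨     
                ┃█████████          ┃     
                ┃█    @  █          ┃     
                ┃█ █   ◎ █          ┃     
┏━━━━━━━━━━━━━━━┃█     █ █          ┃━┓   
┃ Spreadsheet   ┃█ █□  ◎□█          ┃ ┃   
┠───────────────┃█       █          ┃─┨   
┃A1:            ┃█       █          ┃ ┃   
┃       A       ┃█████████          ┃ ┃   
┃---------------┗━━━━━━━━━━━━━━━━━━━┛-┃   
┃  1      [0]       0   26.71       0 ┃   
┃  2        0       0       0       0 ┃   
┃  3        0       0       0       0 ┃   
┃  4        0       0    2.97       0 ┃   
┃  5        0       0       0       0 ┃   


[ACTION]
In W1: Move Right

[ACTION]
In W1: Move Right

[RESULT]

                ┠───────────────────┨     
                ┃█████████          ┃     
                ┃█      @█          ┃     
                ┃█ █   ◎ █          ┃     
┏━━━━━━━━━━━━━━━┃█     █ █          ┃━┓   
┃ Spreadsheet   ┃█ █□  ◎□█          ┃ ┃   
┠───────────────┃█       █          ┃─┨   
┃A1:            ┃█       █          ┃ ┃   
┃       A       ┃█████████          ┃ ┃   
┃---------------┗━━━━━━━━━━━━━━━━━━━┛-┃   
┃  1      [0]       0   26.71       0 ┃   
┃  2        0       0       0       0 ┃   
┃  3        0       0       0       0 ┃   
┃  4        0       0    2.97       0 ┃   
┃  5        0       0       0       0 ┃   


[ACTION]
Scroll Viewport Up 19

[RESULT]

                                          
                ┏━━━━━━━━━━━━━━━━━━━┓     
                ┃ Sokoban           ┃     
                ┠───────────────────┨     
                ┃█████████          ┃     
                ┃█      @█          ┃     
                ┃█ █   ◎ █          ┃     
┏━━━━━━━━━━━━━━━┃█     █ █          ┃━┓   
┃ Spreadsheet   ┃█ █□  ◎□█          ┃ ┃   
┠───────────────┃█       █          ┃─┨   
┃A1:            ┃█       █          ┃ ┃   
┃       A       ┃█████████          ┃ ┃   
┃---------------┗━━━━━━━━━━━━━━━━━━━┛-┃   
┃  1      [0]       0   26.71       0 ┃   
┃  2        0       0       0       0 ┃   


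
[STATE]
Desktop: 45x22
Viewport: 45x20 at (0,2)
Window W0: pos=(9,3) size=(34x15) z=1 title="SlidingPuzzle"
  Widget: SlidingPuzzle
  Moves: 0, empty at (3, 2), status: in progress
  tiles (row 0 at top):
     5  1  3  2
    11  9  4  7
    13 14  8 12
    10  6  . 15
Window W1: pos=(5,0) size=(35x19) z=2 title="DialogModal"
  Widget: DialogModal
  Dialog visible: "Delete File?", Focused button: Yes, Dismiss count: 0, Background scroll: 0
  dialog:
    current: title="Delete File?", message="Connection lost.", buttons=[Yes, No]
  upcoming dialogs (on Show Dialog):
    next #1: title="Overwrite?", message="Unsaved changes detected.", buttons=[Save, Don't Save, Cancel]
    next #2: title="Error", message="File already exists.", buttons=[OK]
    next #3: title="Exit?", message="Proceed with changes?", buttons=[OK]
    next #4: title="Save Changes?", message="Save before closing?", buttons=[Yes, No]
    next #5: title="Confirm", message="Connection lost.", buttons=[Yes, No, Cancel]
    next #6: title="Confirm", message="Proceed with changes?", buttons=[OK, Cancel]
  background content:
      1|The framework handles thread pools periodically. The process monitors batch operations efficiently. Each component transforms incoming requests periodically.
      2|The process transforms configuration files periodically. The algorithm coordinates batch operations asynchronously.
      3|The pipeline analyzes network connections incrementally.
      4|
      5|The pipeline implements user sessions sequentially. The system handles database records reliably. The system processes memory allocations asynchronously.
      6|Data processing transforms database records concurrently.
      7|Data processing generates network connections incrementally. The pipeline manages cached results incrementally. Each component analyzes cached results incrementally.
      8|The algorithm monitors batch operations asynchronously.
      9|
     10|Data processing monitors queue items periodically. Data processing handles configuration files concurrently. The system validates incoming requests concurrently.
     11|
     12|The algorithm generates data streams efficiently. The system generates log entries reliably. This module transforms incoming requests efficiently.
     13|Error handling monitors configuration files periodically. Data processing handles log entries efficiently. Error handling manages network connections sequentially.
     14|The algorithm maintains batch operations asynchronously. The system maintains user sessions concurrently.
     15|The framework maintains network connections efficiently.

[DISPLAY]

     ┠─────────────────────────────────┨     
     ┃The framework handles thread pool┃━━┓  
     ┃The process transforms configurat┃  ┃  
     ┃The pipeline analyzes network con┃──┨  
     ┃                                 ┃  ┃  
     ┃The pipeline implements user sess┃  ┃  
     ┃Data p┌──────────────────┐ databa┃  ┃  
     ┃Data p│   Delete File?   │network┃  ┃  
     ┃The al│ Connection lost. │ch oper┃  ┃  
     ┃      │    [Yes]  No     │       ┃  ┃  
     ┃Data p└──────────────────┘ueue it┃  ┃  
     ┃                                 ┃  ┃  
     ┃The algorithm generates data stre┃  ┃  
     ┃Error handling monitors configura┃  ┃  
     ┃The algorithm maintains batch ope┃  ┃  
     ┃The framework maintains network c┃━━┛  
     ┗━━━━━━━━━━━━━━━━━━━━━━━━━━━━━━━━━┛     
                                             
                                             
                                             


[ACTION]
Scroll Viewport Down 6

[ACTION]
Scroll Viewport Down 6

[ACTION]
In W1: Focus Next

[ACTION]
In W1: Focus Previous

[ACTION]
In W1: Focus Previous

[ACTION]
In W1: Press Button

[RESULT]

     ┠─────────────────────────────────┨     
     ┃The framework handles thread pool┃━━┓  
     ┃The process transforms configurat┃  ┃  
     ┃The pipeline analyzes network con┃──┨  
     ┃                                 ┃  ┃  
     ┃The pipeline implements user sess┃  ┃  
     ┃Data processing transforms databa┃  ┃  
     ┃Data processing generates network┃  ┃  
     ┃The algorithm monitors batch oper┃  ┃  
     ┃                                 ┃  ┃  
     ┃Data processing monitors queue it┃  ┃  
     ┃                                 ┃  ┃  
     ┃The algorithm generates data stre┃  ┃  
     ┃Error handling monitors configura┃  ┃  
     ┃The algorithm maintains batch ope┃  ┃  
     ┃The framework maintains network c┃━━┛  
     ┗━━━━━━━━━━━━━━━━━━━━━━━━━━━━━━━━━┛     
                                             
                                             
                                             


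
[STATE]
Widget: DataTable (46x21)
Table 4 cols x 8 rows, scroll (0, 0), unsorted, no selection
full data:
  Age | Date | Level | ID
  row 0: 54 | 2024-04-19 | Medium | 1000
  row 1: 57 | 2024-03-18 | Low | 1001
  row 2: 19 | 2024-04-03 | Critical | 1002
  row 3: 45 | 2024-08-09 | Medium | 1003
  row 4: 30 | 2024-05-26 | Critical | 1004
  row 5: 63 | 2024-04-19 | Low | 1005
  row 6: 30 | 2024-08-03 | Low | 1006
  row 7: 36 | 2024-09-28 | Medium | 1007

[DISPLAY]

Age│Date      │Level   │ID                    
───┼──────────┼────────┼────                  
54 │2024-04-19│Medium  │1000                  
57 │2024-03-18│Low     │1001                  
19 │2024-04-03│Critical│1002                  
45 │2024-08-09│Medium  │1003                  
30 │2024-05-26│Critical│1004                  
63 │2024-04-19│Low     │1005                  
30 │2024-08-03│Low     │1006                  
36 │2024-09-28│Medium  │1007                  
                                              
                                              
                                              
                                              
                                              
                                              
                                              
                                              
                                              
                                              
                                              


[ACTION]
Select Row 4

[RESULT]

Age│Date      │Level   │ID                    
───┼──────────┼────────┼────                  
54 │2024-04-19│Medium  │1000                  
57 │2024-03-18│Low     │1001                  
19 │2024-04-03│Critical│1002                  
45 │2024-08-09│Medium  │1003                  
>0 │2024-05-26│Critical│1004                  
63 │2024-04-19│Low     │1005                  
30 │2024-08-03│Low     │1006                  
36 │2024-09-28│Medium  │1007                  
                                              
                                              
                                              
                                              
                                              
                                              
                                              
                                              
                                              
                                              
                                              


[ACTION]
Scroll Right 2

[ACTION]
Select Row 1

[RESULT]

Age│Date      │Level   │ID                    
───┼──────────┼────────┼────                  
54 │2024-04-19│Medium  │1000                  
>7 │2024-03-18│Low     │1001                  
19 │2024-04-03│Critical│1002                  
45 │2024-08-09│Medium  │1003                  
30 │2024-05-26│Critical│1004                  
63 │2024-04-19│Low     │1005                  
30 │2024-08-03│Low     │1006                  
36 │2024-09-28│Medium  │1007                  
                                              
                                              
                                              
                                              
                                              
                                              
                                              
                                              
                                              
                                              
                                              
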